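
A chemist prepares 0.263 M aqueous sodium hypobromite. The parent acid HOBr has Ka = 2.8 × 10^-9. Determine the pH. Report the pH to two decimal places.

OBr- is the conjugate base of the weak acid HOBr.
Kb = Kw/Ka = 1.0×10^-14 / 2.8 × 10^-9 = 3.57 × 10^-6
Let x = [OH-] at equilibrium. Kb = x²/(0.263 − x).
Neglecting x in the denominator: x = √(3.57 × 10^-6 × 0.263) = 9.69 × 10^-4 M
pOH = 3.01, so pH = 14.00 − pOH = 10.99

pH = 10.99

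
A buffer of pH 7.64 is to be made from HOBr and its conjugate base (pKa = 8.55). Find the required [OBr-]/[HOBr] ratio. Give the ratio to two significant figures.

ratio = 0.12

pH = pKa + log(r) ⇒ log(r) = 7.64 − 8.55 = -0.91
r = [OBr-]/[HOBr] = 10^(-0.91) = 0.123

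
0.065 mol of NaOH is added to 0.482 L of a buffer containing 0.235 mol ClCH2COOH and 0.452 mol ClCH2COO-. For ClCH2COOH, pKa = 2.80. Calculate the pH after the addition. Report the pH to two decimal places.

pH = 3.28

After neutralization: n(ClCH2COOH) = 0.17 mol, n(ClCH2COO-) = 0.517 mol.
pH = pKa + log(n_ClCH2COO-/n_ClCH2COOH) = 2.80 + log(0.517/0.17) = 2.80 + (+0.483)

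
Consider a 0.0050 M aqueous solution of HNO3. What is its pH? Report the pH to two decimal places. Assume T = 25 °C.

pH = 2.30

HNO3 is a strong acid and dissociates completely, so [H+] = 0.0050 M.
pH = -log(0.005) = 2.30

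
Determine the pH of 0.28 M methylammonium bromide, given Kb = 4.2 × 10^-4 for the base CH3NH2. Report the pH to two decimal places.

CH3NH3+ is the conjugate acid of the weak base CH3NH2.
Ka = Kw/Kb = 1.0×10^-14 / 4.2 × 10^-4 = 2.38 × 10^-11
Ka = [H+]²/(0.28 − [H+]) = 2.38 × 10^-11
Since Ka ≪ C₀, [H+] ≈ √(Ka·C₀) = 2.58 × 10^-6 M.
pH = −log(2.58 × 10^-6) = 5.59

pH = 5.59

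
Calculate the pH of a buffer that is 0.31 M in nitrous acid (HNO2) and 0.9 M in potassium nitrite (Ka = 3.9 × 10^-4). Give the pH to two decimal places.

pH = 3.87

pKa = −log(3.9 × 10^-4) = 3.409
Henderson–Hasselbalch: pH = pKa + log([NO2-]/[HNO2]) = 3.409 + log(0.9/0.31)
pH = 3.409 + (+0.463) = 3.87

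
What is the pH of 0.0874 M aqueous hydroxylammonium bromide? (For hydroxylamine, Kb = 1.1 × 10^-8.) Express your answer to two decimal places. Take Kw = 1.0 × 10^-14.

NH3OH+ is the conjugate acid of the weak base NH2OH.
Ka = Kw/Kb = 1.0×10^-14 / 1.1 × 10^-8 = 9.09 × 10^-7
From the ICE table, Ka = [H+]²/(0.0874 − [H+]) = 9.09 × 10^-7.
Since Ka ≪ C₀, [H+] ≈ √(Ka·C₀) = 2.82 × 10^-4 M.
Check: 0.32% ionized — well under 5%, approximation valid.
pH = −log(2.82 × 10^-4) = 3.55

pH = 3.55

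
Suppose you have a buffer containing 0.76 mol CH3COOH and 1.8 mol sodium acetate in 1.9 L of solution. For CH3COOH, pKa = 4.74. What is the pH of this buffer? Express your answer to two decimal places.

pH = pKa + log([A⁻]/[HA]) = 4.74 + log(1.8/0.76)
pH = 4.74 + (+0.374) = 5.11

pH = 5.11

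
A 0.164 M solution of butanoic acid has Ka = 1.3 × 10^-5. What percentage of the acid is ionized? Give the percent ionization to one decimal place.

CH3(CH2)2COOH ⇌ CH3(CH2)2COO- + H+; let x = [H+] at equilibrium.
x ≈ √(Ka·C₀) = √(1.3 × 10^-5 × 0.164) = 1.46 × 10^-3 M
Fraction ionized = 1.46 × 10^-3 / 0.164 = 0.0089 → 0.9%

0.9%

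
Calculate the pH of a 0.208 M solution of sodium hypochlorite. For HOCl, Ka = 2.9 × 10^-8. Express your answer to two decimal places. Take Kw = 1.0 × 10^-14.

pH = 10.43

OCl- is the conjugate base of the weak acid HOCl.
Kb = Kw/Ka = 1.0×10^-14 / 2.9 × 10^-8 = 3.45 × 10^-7
From the ICE table, Kb = x²/(0.208 − x) = 3.45 × 10^-7.
Since Kb ≪ C₀, x ≈ √(Kb·C₀) = 2.68 × 10^-4 M.
(x/C₀ = 0.13% < 5%, so the approximation holds.)
pOH = −log(2.68 × 10^-4) = 3.57; pH = 14.00 − 3.57 = 10.43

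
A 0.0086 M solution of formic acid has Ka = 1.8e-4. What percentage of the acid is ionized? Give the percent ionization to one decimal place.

13.5%

HCOOH ⇌ HCOO- + H+; let x = [H+] at equilibrium.
Solve x² + 0.00018x − 1.55e-06 = 0 → x = 1.16 × 10^-3 M
% ionization = x/C₀ × 100% = 1.16 × 10^-3/0.0086 × 100% = 13.5%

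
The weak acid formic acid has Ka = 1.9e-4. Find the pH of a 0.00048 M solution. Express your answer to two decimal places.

HCOOH ⇌ HCOO- + H+
Ka = x²/(0.00048 − x) = 1.9 × 10^-4
The 5% rule fails; solving x² + Ka·x − Ka·C₀ = 0 exactly:
x = (−Ka + √(Ka² + 4·Ka·C₀))/2 = 2.22 × 10^-4 M
pH = −log(2.22 × 10^-4) = 3.65

pH = 3.65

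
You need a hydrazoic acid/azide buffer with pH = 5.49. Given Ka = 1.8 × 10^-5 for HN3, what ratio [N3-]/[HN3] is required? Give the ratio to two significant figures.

ratio = 5.6

pKa = -log(1.8 × 10^-5) = 4.745
pH = pKa + log(r) ⇒ log(r) = 5.49 − 4.745 = +0.745
r = [N3-]/[HN3] = 10^(+0.745) = 5.56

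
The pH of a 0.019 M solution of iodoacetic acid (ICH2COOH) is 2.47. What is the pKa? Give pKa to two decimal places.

pKa = 3.13

[H+] = 10^(-2.47) = 3.39 × 10^-3 M
At equilibrium [HA] = 0.019 − 3.39 × 10^-3 = 1.56 × 10^-2 M
Ka = [H+][A-]/[HA] = (3.39 × 10^-3)² / 1.56 × 10^-2 = 7.37 × 10^-4
pKa = -log(7.37 × 10^-4) = 3.13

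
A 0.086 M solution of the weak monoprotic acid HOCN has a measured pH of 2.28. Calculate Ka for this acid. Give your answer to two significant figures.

[H+] = 10^(-2.28) = 5.25 × 10^-3 M
At equilibrium [HA] = 0.086 − 5.25 × 10^-3 = 8.07 × 10^-2 M
Ka = [H+][A-]/[HA] = (5.25 × 10^-3)² / 8.07 × 10^-2 = 3.4 × 10^-4

Ka = 3.4 × 10^-4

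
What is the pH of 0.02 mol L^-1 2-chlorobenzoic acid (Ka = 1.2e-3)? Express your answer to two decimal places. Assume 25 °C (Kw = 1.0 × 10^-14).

ClC6H4COOH ⇌ ClC6H4COO- + H+
From the ICE table, Ka = [H+]²/(0.02 − [H+]) = 1.2 × 10^-3.
Here C₀/Ka ≈ 16.7, so the small-[H+] approximation fails. Use the quadratic:
[H+] = (−Ka + √(Ka² + 4·Ka·C₀))/2 = 4.34 × 10^-3 M
pH = −log[H+] = −log(4.34 × 10^-3) = 2.36

pH = 2.36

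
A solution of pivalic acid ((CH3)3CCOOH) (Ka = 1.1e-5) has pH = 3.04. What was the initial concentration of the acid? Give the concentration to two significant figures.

C₀ = 7.7 × 10^-2 M

[H+] = 10^(-3.04) = 9.12 × 10^-4 M = x
Ka = x²/(C₀ − x) ⇒ C₀ = x + x²/Ka
C₀ = 9.12 × 10^-4 + (9.12 × 10^-4)²/(1.1 × 10^-5) = 7.65 × 10^-2 M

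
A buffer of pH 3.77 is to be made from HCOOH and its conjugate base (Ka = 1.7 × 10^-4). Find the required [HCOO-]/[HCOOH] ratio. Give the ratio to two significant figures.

pKa = -log(1.7 × 10^-4) = 3.770
pH = pKa + log(r) ⇒ log(r) = 3.77 − 3.770 = +0.000
r = [HCOO-]/[HCOOH] = 10^(+0.000) = 1

ratio = 1.0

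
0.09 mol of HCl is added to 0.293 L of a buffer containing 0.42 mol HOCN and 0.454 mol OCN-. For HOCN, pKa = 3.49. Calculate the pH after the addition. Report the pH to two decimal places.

pH = 3.34

Added H+ converts OCN- to HOCN: HOCN → 0.51 mol, OCN- → 0.364 mol.
Henderson–Hasselbalch with mole ratio 0.364/0.51: pH = 3.49 + (-0.146)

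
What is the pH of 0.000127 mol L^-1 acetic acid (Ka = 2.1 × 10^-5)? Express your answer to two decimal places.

pH = 4.37

CH3COOH ⇌ CH3COO- + H+
From the ICE table, Ka = [H+]²/(0.000127 − [H+]) = 2.1 × 10^-5.
[H+] is not negligible relative to C₀; solve [H+]² + 2.1e-05·[H+] − 2.67e-09 = 0.
[H+] = [−2.1e-05 + √(2.1e-05² + 1.07e-08)]/2 = 4.22 × 10^-5 M
pH = −log(4.22 × 10^-5) = 4.37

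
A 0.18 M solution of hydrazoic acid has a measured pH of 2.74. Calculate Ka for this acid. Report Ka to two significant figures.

Ka = 1.9 × 10^-5

[H+] = 10^(-2.74) = 1.82 × 10^-3 M
At equilibrium [HA] = 0.18 − 1.82 × 10^-3 = 1.78 × 10^-1 M
Ka = [H+][A-]/[HA] = (1.82 × 10^-3)² / 1.78 × 10^-1 = 1.9 × 10^-5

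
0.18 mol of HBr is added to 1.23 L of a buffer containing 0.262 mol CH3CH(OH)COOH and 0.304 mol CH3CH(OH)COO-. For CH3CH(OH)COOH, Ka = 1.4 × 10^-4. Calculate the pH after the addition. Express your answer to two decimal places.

After neutralization: n(CH3CH(OH)COOH) = 0.442 mol, n(CH3CH(OH)COO-) = 0.124 mol.
pKa = −log(1.4 × 10^-4) = 3.854
pH = pKa + log(n_CH3CH(OH)COO-/n_CH3CH(OH)COOH) = 3.854 + log(0.124/0.442) = 3.854 + (-0.552)

pH = 3.30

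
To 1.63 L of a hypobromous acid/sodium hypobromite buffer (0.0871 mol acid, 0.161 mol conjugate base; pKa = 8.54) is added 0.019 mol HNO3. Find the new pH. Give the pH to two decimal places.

Added H+ converts OBr- to HOBr: HOBr → 0.106 mol, OBr- → 0.142 mol.
Henderson–Hasselbalch with mole ratio 0.142/0.106: pH = 8.54 + (+0.127)

pH = 8.67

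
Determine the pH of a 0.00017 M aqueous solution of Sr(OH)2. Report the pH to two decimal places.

Sr(OH)2 is a strong base (each formula unit releases 2 OH-); [OH-] = 0.00034 M.
pOH = -log(0.00034) = 3.47
pH = 14.00 - 3.47 = 10.53

pH = 10.53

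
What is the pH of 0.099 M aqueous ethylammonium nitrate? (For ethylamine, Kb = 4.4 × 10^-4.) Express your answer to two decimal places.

C2H5NH3+ is the conjugate acid of the weak base C2H5NH2.
Ka = Kw/Kb = 1.0×10^-14 / 4.4 × 10^-4 = 2.27 × 10^-11
From the ICE table, Ka = [H+]²/(0.099 − [H+]) = 2.27 × 10^-11.
Neglecting [H+] in the denominator: [H+] = √(2.27 × 10^-11 × 0.099) = 1.50 × 10^-6 M
pH = −log(1.50 × 10^-6) = 5.82

pH = 5.82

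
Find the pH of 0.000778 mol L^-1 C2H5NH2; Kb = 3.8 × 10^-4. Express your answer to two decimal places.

pH = 10.59

C2H5NH2 + H2O ⇌ C2H5NH3+ + OH-
From the ICE table, Kb = [OH-]²/(0.000778 − [OH-]) = 3.8 × 10^-4.
Here C₀/Kb ≈ 2.05, so the small-[OH-] approximation fails. Use the quadratic:
[OH-] = (−Kb + √(Kb² + 4·Kb·C₀))/2 = 3.86 × 10^-4 M
pOH = −log(3.86 × 10^-4) = 3.41; pH = 14.00 − 3.41 = 10.59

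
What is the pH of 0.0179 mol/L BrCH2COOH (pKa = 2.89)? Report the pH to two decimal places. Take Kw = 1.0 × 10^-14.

BrCH2COOH ⇌ BrCH2COO- + H+
Ka = 10^(−2.89) = 1.29 × 10^-3
From the ICE table, Ka = [H+]²/(0.0179 − [H+]) = 1.29 × 10^-3.
[H+] is not negligible relative to C₀; solve [H+]² + 0.00129·[H+] − 2.31e-05 = 0.
[H+] = [−0.00129 + √(0.00129² + 9.24e-05)]/2 = 4.20 × 10^-3 M
pH = −log[H+] = −log(4.20 × 10^-3) = 2.38

pH = 2.38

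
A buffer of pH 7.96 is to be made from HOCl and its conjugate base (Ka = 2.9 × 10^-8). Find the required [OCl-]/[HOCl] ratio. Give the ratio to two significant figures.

pKa = -log(2.9 × 10^-8) = 7.538
pH = pKa + log(r) ⇒ log(r) = 7.96 − 7.538 = +0.422
r = [OCl-]/[HOCl] = 10^(+0.422) = 2.64

ratio = 2.6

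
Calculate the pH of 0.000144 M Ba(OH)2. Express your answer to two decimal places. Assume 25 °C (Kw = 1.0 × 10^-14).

Ba(OH)2 is a strong base (each formula unit releases 2 OH-); [OH-] = 0.000288 M.
pOH = -log(0.000288) = 3.54
pH = 14.00 - 3.54 = 10.46

pH = 10.46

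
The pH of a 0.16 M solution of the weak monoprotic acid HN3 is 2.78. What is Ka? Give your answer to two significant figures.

[H+] = 10^(-2.78) = 1.66 × 10^-3 M
At equilibrium [HA] = 0.16 − 1.66 × 10^-3 = 1.58 × 10^-1 M
Ka = [H+][A-]/[HA] = (1.66 × 10^-3)² / 1.58 × 10^-1 = 1.7 × 10^-5

Ka = 1.7 × 10^-5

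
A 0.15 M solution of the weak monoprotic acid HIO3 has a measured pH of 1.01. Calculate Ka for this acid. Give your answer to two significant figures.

Ka = 1.8 × 10^-1

[H+] = 10^(-1.01) = 9.77 × 10^-2 M
At equilibrium [HA] = 0.15 − 9.77 × 10^-2 = 5.23 × 10^-2 M
Ka = [H+][A-]/[HA] = (9.77 × 10^-2)² / 5.23 × 10^-2 = 1.8 × 10^-1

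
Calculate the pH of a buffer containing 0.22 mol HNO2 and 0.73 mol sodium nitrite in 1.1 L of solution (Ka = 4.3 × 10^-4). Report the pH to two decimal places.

pKa = −log(4.3 × 10^-4) = 3.367
pH = pKa + log([A⁻]/[HA]) = 3.367 + log(0.73/0.22)
pH = 3.367 + (+0.521) = 3.89

pH = 3.89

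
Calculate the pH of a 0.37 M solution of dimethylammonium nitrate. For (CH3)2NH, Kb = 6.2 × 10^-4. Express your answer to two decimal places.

(CH3)2NH2+ is the conjugate acid of the weak base (CH3)2NH.
Ka = Kw/Kb = 1.0×10^-14 / 6.2 × 10^-4 = 1.61 × 10^-11
From the ICE table, Ka = x²/(0.37 − x) = 1.61 × 10^-11.
Assume x ≪ 0.37: x ≈ √(1.61 × 10^-11 × 0.37) = 2.44 × 10^-6 M
Check: 0.00066% ionized — well under 5%, approximation valid.
pH = −log(2.44 × 10^-6) = 5.61

pH = 5.61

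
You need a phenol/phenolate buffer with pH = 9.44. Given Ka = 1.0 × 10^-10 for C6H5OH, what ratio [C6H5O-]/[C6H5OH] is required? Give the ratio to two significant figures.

ratio = 0.28

pKa = -log(1.0 × 10^-10) = 10.000
pH = pKa + log(r) ⇒ log(r) = 9.44 − 10.000 = -0.560
r = [C6H5O-]/[C6H5OH] = 10^(-0.560) = 0.275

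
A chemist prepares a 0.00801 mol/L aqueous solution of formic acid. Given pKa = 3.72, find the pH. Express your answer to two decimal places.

pH = 2.94

HCOOH ⇌ HCOO- + H+
Ka = 10^(−3.72) = 1.91 × 10^-4
From the ICE table, Ka = [H+]²/(0.00801 − [H+]) = 1.91 × 10^-4.
Here C₀/Ka ≈ 41.9, so the small-[H+] approximation fails. Use the quadratic:
[H+] = (−Ka + √(Ka² + 4·Ka·C₀))/2 = 1.15 × 10^-3 M
pH = −log[H+] = −log(1.15 × 10^-3) = 2.94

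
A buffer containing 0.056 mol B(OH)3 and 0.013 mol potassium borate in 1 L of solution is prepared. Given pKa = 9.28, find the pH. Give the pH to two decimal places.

pH = 8.65

Henderson–Hasselbalch: pH = pKa + log([B(OH)4-]/[B(OH)3]) = 9.28 + log(0.013/0.056)
pH = 9.28 + (-0.634) = 8.65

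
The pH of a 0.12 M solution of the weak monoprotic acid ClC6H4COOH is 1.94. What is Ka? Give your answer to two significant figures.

Ka = 1.2 × 10^-3

[H+] = 10^(-1.94) = 1.15 × 10^-2 M
At equilibrium [HA] = 0.12 − 1.15 × 10^-2 = 1.08 × 10^-1 M
Ka = [H+][A-]/[HA] = (1.15 × 10^-2)² / 1.08 × 10^-1 = 1.2 × 10^-3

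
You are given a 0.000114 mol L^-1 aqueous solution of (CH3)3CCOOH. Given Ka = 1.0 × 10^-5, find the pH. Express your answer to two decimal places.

pH = 4.54

(CH3)3CCOOH ⇌ (CH3)3CCOO- + H+
Ka = [H+]²/(0.000114 − [H+]) = 1.0 × 10^-5
Here C₀/Ka ≈ 11.4, so the small-[H+] approximation fails. Use the quadratic:
[H+] = [−1e-05 + √(1e-05² + 4.56e-09)]/2 = 2.91 × 10^-5 M
pH = −log(2.91 × 10^-5) = 4.54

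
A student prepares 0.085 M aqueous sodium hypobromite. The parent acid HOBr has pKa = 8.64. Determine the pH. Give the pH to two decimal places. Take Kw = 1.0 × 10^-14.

OBr- is the conjugate base of the weak acid HOBr.
Ka = 10^(−8.64) = 2.29 × 10^-9
Kb = Kw/Ka = 1.0×10^-14 / 2.29 × 10^-9 = 4.37 × 10^-6
Kb = [OH-]²/(0.085 − [OH-]) = 4.37 × 10^-6
Assume [OH-] ≪ 0.085: [OH-] ≈ √(4.37 × 10^-6 × 0.085) = 6.09 × 10^-4 M
pOH = −log(6.09 × 10^-4) = 3.22; pH = 14.00 − 3.22 = 10.78

pH = 10.78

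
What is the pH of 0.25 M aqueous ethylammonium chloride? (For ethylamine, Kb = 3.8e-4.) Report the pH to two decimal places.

C2H5NH3+ is the conjugate acid of the weak base C2H5NH2.
Ka = Kw/Kb = 1.0×10^-14 / 3.8 × 10^-4 = 2.63 × 10^-11
Ka = [H+]²/(0.25 − [H+]) = 2.63 × 10^-11
Assume [H+] ≪ 0.25: [H+] ≈ √(2.63 × 10^-11 × 0.25) = 2.56 × 10^-6 M
([H+]/C₀ = 0.001% < 5%, so the approximation holds.)
pH = −log(2.56 × 10^-6) = 5.59

pH = 5.59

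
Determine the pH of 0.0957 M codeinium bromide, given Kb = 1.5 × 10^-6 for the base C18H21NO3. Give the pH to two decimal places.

pH = 4.60

C18H22NO3+ is the conjugate acid of the weak base C18H21NO3.
Ka = Kw/Kb = 1.0×10^-14 / 1.5 × 10^-6 = 6.67 × 10^-9
From the ICE table, Ka = [H+]²/(0.0957 − [H+]) = 6.67 × 10^-9.
Assume [H+] ≪ 0.0957: [H+] ≈ √(6.67 × 10^-9 × 0.0957) = 2.53 × 10^-5 M
Check: 0.026% ionized — well under 5%, approximation valid.
pH = −log[H+] = −log(2.53 × 10^-5) = 4.60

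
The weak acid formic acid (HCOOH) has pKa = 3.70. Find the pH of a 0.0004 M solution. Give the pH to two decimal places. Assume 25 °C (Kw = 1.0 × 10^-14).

HCOOH ⇌ HCOO- + H+
Ka = 10^(−3.70) = 2.00 × 10^-4
From the ICE table, Ka = x²/(0.0004 − x) = 2.00 × 10^-4.
x is not negligible relative to C₀; solve x² + 0.0002·x − 8e-08 = 0.
x = (−Ka + √(Ka² + 4·Ka·C₀))/2 = 2.00 × 10^-4 M
pH = −log(2.00 × 10^-4) = 3.70

pH = 3.70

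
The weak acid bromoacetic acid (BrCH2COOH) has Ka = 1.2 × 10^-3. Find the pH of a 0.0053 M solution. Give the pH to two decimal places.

pH = 2.70

BrCH2COOH ⇌ BrCH2COO- + H+
Ka = x²/(0.0053 − x) = 1.2 × 10^-3
Here C₀/Ka ≈ 4.42, so the small-x approximation fails. Use the quadratic:
x = (−Ka + √(Ka² + 4·Ka·C₀))/2 = 1.99 × 10^-3 M
pH = −log(1.99 × 10^-3) = 2.70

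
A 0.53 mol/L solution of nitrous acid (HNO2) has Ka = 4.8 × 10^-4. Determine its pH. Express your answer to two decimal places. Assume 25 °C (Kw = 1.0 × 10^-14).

pH = 1.80

HNO2 ⇌ NO2- + H+
From the ICE table, Ka = [H+]²/(0.53 − [H+]) = 4.8 × 10^-4.
Assume [H+] ≪ 0.53: [H+] ≈ √(4.8 × 10^-4 × 0.53) = 1.59 × 10^-2 M
pH = −log[H+] = −log(1.59 × 10^-2) = 1.80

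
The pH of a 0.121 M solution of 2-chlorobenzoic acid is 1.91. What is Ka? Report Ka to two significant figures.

[H+] = 10^(-1.91) = 1.23 × 10^-2 M
At equilibrium [HA] = 0.121 − 1.23 × 10^-2 = 1.09 × 10^-1 M
Ka = [H+][A-]/[HA] = (1.23 × 10^-2)² / 1.09 × 10^-1 = 1.4 × 10^-3

Ka = 1.4 × 10^-3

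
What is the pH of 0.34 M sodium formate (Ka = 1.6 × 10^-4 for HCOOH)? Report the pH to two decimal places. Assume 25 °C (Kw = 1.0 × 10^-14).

HCOO- is the conjugate base of the weak acid HCOOH.
Kb = Kw/Ka = 1.0×10^-14 / 1.6 × 10^-4 = 6.25 × 10^-11
Kb = [OH-]²/(0.34 − [OH-]) = 6.25 × 10^-11
Since Kb ≪ C₀, [OH-] ≈ √(Kb·C₀) = 4.61 × 10^-6 M.
pOH = 5.34, so pH = 14.00 − pOH = 8.66

pH = 8.66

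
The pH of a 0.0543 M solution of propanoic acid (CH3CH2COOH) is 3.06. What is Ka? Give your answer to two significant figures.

[H+] = 10^(-3.06) = 8.71 × 10^-4 M
At equilibrium [HA] = 0.0543 − 8.71 × 10^-4 = 5.34 × 10^-2 M
Ka = [H+][A-]/[HA] = (8.71 × 10^-4)² / 5.34 × 10^-2 = 1.4 × 10^-5

Ka = 1.4 × 10^-5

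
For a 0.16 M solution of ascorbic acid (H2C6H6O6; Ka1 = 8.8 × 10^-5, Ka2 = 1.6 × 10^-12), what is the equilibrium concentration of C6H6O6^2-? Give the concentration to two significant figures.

1.6 × 10^-12 M

First ionization gives [H+] ≈ [HC6H6O6-] = 3.75 × 10^-3 M.
Second step: Ka2 = [H+][C6H6O6^2-]/[HC6H6O6-] ≈ [C6H6O6^2-] (since [H+] ≈ [HC6H6O6-]).
So [C6H6O6^2-] ≈ Ka2.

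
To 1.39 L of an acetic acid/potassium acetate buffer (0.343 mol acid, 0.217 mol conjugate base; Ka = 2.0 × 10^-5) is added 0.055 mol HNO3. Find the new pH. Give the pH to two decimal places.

After neutralization: n(CH3COOH) = 0.398 mol, n(CH3COO-) = 0.162 mol.
pKa = −log(2.0 × 10^-5) = 4.699
Henderson–Hasselbalch with mole ratio 0.162/0.398: pH = 4.699 + (-0.390)

pH = 4.31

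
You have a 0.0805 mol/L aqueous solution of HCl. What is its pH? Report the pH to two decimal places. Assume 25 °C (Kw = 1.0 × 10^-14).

pH = 1.09

HCl is a strong acid and dissociates completely, so [H+] = 0.0805 M.
pH = -log(0.0805) = 1.09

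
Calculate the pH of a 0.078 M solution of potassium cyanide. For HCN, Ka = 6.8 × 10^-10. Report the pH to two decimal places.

CN- is the conjugate base of the weak acid HCN.
Kb = Kw/Ka = 1.0×10^-14 / 6.8 × 10^-10 = 1.47 × 10^-5
Let x = [OH-] at equilibrium. Kb = x²/(0.078 − x).
Assume x ≪ 0.078: x ≈ √(1.47 × 10^-5 × 0.078) = 1.07 × 10^-3 M
(x/C₀ = 1.4% < 5%, so the approximation holds.)
pOH = −log(1.07 × 10^-3) = 2.97; pH = 14.00 − 2.97 = 11.03

pH = 11.03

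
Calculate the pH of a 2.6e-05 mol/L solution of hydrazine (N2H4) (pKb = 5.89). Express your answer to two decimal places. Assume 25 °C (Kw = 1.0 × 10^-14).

N2H4 + H2O ⇌ N2H5+ + OH-
Kb = 10^(−5.89) = 1.29 × 10^-6
Let x = [OH-] at equilibrium. Kb = x²/(2.6e-05 − x).
Here C₀/Kb ≈ 20.2, so the small-x approximation fails. Use the quadratic:
x = (−Kb + √(Kb² + 4·Kb·C₀))/2 = 5.18 × 10^-6 M
pOH = 5.29, so pH = 14.00 − pOH = 8.71

pH = 8.71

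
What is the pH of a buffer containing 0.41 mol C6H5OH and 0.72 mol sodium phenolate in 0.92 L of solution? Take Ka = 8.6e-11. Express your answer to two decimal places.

pKa = −log(8.6 × 10^-11) = 10.066
pH = pKa + log([A⁻]/[HA]) = 10.066 + log(0.72/0.41)
pH = 10.066 + (+0.245) = 10.31

pH = 10.31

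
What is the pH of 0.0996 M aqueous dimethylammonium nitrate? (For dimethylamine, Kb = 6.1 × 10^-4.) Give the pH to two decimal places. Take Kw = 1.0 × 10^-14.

(CH3)2NH2+ is the conjugate acid of the weak base (CH3)2NH.
Ka = Kw/Kb = 1.0×10^-14 / 6.1 × 10^-4 = 1.64 × 10^-11
From the ICE table, Ka = [H+]²/(0.0996 − [H+]) = 1.64 × 10^-11.
Since Ka ≪ C₀, [H+] ≈ √(Ka·C₀) = 1.28 × 10^-6 M.
pH = −log(1.28 × 10^-6) = 5.89

pH = 5.89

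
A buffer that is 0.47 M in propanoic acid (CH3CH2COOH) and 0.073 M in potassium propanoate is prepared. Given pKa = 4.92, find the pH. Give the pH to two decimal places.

pH = 4.11

pH = pKa + log([A⁻]/[HA]) = 4.92 + log(0.073/0.47)
pH = 4.92 + (-0.809) = 4.11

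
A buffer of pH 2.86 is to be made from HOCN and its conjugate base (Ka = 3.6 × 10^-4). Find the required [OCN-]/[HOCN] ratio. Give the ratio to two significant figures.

pKa = -log(3.6 × 10^-4) = 3.444
pH = pKa + log(r) ⇒ log(r) = 2.86 − 3.444 = -0.584
r = [OCN-]/[HOCN] = 10^(-0.584) = 0.261

ratio = 0.26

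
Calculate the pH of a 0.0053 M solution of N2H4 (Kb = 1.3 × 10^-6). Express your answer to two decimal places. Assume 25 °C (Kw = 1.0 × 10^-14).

pH = 9.92

N2H4 + H2O ⇌ N2H5+ + OH-
Kb = [OH-]²/(0.0053 − [OH-]) = 1.3 × 10^-6
Assume [OH-] ≪ 0.0053: [OH-] ≈ √(1.3 × 10^-6 × 0.0053) = 8.30 × 10^-5 M
([OH-]/C₀ = 1.6% < 5%, so the approximation holds.)
pOH = 4.08, so pH = 14.00 − pOH = 9.92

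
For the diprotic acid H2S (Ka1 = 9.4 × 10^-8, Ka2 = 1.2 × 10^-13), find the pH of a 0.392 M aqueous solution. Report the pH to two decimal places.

Ka1 ≫ Ka2, so treat the first dissociation as the only significant source of H+.
Ka1 = x²/(0.392 − x) = 9.4 × 10^-8
x ≈ √(9.4 × 10^-8 × 0.392) = 1.92 × 10^-4 M
pH = −log(1.92 × 10^-4) = 3.72

pH = 3.72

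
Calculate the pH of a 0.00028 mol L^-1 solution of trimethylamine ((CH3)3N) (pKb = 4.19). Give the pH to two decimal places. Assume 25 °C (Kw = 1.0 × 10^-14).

pH = 10.03

(CH3)3N + H2O ⇌ (CH3)3NH+ + OH-
Kb = 10^(−4.19) = 6.46 × 10^-5
Kb = [OH-]²/(0.00028 − [OH-]) = 6.46 × 10^-5
[OH-] is not negligible relative to C₀; solve [OH-]² + 6.46e-05·[OH-] − 1.81e-08 = 0.
[OH-] = [−6.46e-05 + √(6.46e-05² + 7.24e-08)]/2 = 1.06 × 10^-4 M
pOH = 3.97, so pH = 14.00 − pOH = 10.03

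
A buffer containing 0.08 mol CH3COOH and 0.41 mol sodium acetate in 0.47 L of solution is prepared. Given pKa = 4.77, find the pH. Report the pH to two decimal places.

pH = 5.48

Using pH = pKa + log([base]/[acid]) with [base]/[acid] = 0.41/0.08:
pH = 4.77 + (+0.710) = 5.48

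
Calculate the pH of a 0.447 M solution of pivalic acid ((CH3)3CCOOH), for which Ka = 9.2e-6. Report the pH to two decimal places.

(CH3)3CCOOH ⇌ (CH3)3CCOO- + H+
From the ICE table, Ka = [H+]²/(0.447 − [H+]) = 9.2 × 10^-6.
Since Ka ≪ C₀, [H+] ≈ √(Ka·C₀) = 2.03 × 10^-3 M.
Check: 0.45% ionized — well under 5%, approximation valid.
pH = −log[H+] = −log(2.03 × 10^-3) = 2.69

pH = 2.69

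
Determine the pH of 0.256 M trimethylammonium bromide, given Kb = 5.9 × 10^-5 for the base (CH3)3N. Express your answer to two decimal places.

(CH3)3NH+ is the conjugate acid of the weak base (CH3)3N.
Ka = Kw/Kb = 1.0×10^-14 / 5.9 × 10^-5 = 1.69 × 10^-10
Let x = [H+] at equilibrium. Ka = x²/(0.256 − x).
Since Ka ≪ C₀, x ≈ √(Ka·C₀) = 6.58 × 10^-6 M.
Check: 0.0026% ionized — well under 5%, approximation valid.
pH = −log[H+] = −log(6.58 × 10^-6) = 5.18

pH = 5.18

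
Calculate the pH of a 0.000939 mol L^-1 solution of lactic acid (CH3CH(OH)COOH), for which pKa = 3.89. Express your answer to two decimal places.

CH3CH(OH)COOH ⇌ CH3CH(OH)COO- + H+
Ka = 10^(−3.89) = 1.29 × 10^-4
From the ICE table, Ka = [H+]²/(0.000939 − [H+]) = 1.29 × 10^-4.
[H+] is not negligible relative to C₀; solve [H+]² + 0.000129·[H+] − 1.21e-07 = 0.
[H+] = [−0.000129 + √(0.000129² + 4.85e-07)]/2 = 2.89 × 10^-4 M
pH = −log(2.89 × 10^-4) = 3.54

pH = 3.54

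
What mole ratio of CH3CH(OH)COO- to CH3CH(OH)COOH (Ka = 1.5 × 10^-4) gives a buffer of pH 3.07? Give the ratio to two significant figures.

ratio = 0.18

pKa = -log(1.5 × 10^-4) = 3.824
pH = pKa + log(r) ⇒ log(r) = 3.07 − 3.824 = -0.754
r = [CH3CH(OH)COO-]/[CH3CH(OH)COOH] = 10^(-0.754) = 0.176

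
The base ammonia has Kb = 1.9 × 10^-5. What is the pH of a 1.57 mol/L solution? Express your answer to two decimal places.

NH3 + H2O ⇌ NH4+ + OH-
From the ICE table, Kb = [OH-]²/(1.57 − [OH-]) = 1.9 × 10^-5.
Since Kb ≪ C₀, [OH-] ≈ √(Kb·C₀) = 5.46 × 10^-3 M.
pOH = −log(5.46 × 10^-3) = 2.26; pH = 14.00 − 2.26 = 11.74

pH = 11.74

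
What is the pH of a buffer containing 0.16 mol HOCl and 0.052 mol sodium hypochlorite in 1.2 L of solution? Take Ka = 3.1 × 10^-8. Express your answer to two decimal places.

pKa = −log(3.1 × 10^-8) = 7.509
Henderson–Hasselbalch: pH = pKa + log([OCl-]/[HOCl]) = 7.509 + log(0.052/0.16)
pH = 7.509 + (-0.488) = 7.02

pH = 7.02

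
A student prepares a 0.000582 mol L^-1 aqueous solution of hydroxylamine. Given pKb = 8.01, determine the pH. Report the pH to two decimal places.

pH = 8.38

NH2OH + H2O ⇌ NH3OH+ + OH-
Kb = 10^(−8.01) = 9.77 × 10^-9
From the ICE table, Kb = [OH-]²/(0.000582 − [OH-]) = 9.77 × 10^-9.
Since Kb ≪ C₀, [OH-] ≈ √(Kb·C₀) = 2.38 × 10^-6 M.
([OH-]/C₀ = 0.41% < 5%, so the approximation holds.)
pOH = −log(2.38 × 10^-6) = 5.62; pH = 14.00 − 5.62 = 8.38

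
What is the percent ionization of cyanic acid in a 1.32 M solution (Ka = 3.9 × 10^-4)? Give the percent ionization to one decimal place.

HOCN ⇌ OCN- + H+; let x = [H+] at equilibrium.
x ≈ √(Ka·C₀) = √(3.9 × 10^-4 × 1.32) = 2.27 × 10^-2 M
Fraction ionized = 2.27 × 10^-2 / 1.32 = 0.0172 → 1.7%

1.7%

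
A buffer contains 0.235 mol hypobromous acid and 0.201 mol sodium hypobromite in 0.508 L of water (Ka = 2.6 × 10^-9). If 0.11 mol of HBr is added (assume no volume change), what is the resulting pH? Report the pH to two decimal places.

pH = 8.01

After neutralization: n(HOBr) = 0.345 mol, n(OBr-) = 0.091 mol.
pKa = −log(2.6 × 10^-9) = 8.585
Henderson–Hasselbalch with mole ratio 0.091/0.345: pH = 8.585 + (-0.579)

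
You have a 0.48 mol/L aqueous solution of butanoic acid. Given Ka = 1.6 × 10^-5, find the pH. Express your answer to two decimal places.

pH = 2.56

CH3(CH2)2COOH ⇌ CH3(CH2)2COO- + H+
Ka = [H+]²/(0.48 − [H+]) = 1.6 × 10^-5
Assume [H+] ≪ 0.48: [H+] ≈ √(1.6 × 10^-5 × 0.48) = 2.77 × 10^-3 M
pH = −log[H+] = −log(2.77 × 10^-3) = 2.56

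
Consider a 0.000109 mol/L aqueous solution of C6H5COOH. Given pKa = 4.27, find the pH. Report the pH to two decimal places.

C6H5COOH ⇌ C6H5COO- + H+
Ka = 10^(−4.27) = 5.37 × 10^-5
Ka = x²/(0.000109 − x) = 5.37 × 10^-5
x is not negligible relative to C₀; solve x² + 5.37e-05·x − 5.85e-09 = 0.
x = [−5.37e-05 + √(5.37e-05² + 2.34e-08)]/2 = 5.42 × 10^-5 M
pH = −log(5.42 × 10^-5) = 4.27

pH = 4.27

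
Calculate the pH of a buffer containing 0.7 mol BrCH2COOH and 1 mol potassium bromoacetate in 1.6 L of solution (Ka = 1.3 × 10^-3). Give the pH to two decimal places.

pH = 3.04

pKa = −log(1.3 × 10^-3) = 2.886
Using pH = pKa + log([base]/[acid]) with [base]/[acid] = 1/0.7:
pH = 2.886 + (+0.155) = 3.04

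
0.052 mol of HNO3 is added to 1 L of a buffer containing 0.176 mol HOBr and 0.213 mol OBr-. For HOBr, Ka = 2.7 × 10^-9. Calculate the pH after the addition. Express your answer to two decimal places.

pH = 8.42

Added H+ converts OBr- to HOBr: HOBr → 0.228 mol, OBr- → 0.161 mol.
pKa = −log(2.7 × 10^-9) = 8.569
pH = pKa + log([A⁻]/[HA]) = 8.569 + log(0.161/0.228) = 8.569 -0.151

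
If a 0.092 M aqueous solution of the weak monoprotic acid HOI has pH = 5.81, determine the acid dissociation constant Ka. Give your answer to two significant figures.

[H+] = 10^(-5.81) = 1.55 × 10^-6 M
At equilibrium [HA] = 0.092 − 1.55 × 10^-6 = 9.20 × 10^-2 M
Ka = [H+][A-]/[HA] = (1.55 × 10^-6)² / 9.20 × 10^-2 = 2.6 × 10^-11

Ka = 2.6 × 10^-11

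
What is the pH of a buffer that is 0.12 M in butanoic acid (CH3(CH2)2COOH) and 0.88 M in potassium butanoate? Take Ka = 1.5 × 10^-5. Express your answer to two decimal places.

pH = 5.69

pKa = −log(1.5 × 10^-5) = 4.824
pH = pKa + log([A⁻]/[HA]) = 4.824 + log(0.88/0.12)
pH = 4.824 + (+0.865) = 5.69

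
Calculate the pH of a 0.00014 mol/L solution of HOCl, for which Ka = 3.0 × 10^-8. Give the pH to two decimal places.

HOCl ⇌ OCl- + H+
From the ICE table, Ka = x²/(0.00014 − x) = 3.0 × 10^-8.
Since Ka ≪ C₀, x ≈ √(Ka·C₀) = 2.05 × 10^-6 M.
Check: 1.5% ionized — well under 5%, approximation valid.
pH = −log[H+] = −log(2.05 × 10^-6) = 5.69

pH = 5.69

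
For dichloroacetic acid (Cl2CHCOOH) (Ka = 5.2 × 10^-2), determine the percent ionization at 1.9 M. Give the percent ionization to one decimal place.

Cl2CHCOOH ⇌ Cl2CHCOO- + H+; let x = [H+] at equilibrium.
Ka = x²/(C₀ − x); solving the quadratic gives x = 2.89 × 10^-1 M.
Fraction ionized = 2.89 × 10^-1 / 1.9 = 0.1521 → 15.2%

15.2%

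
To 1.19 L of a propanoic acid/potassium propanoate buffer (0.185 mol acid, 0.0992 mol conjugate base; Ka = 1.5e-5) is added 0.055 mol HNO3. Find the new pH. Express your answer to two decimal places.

pH = 4.09

After neutralization: n(CH3CH2COOH) = 0.24 mol, n(CH3CH2COO-) = 0.0442 mol.
pKa = −log(1.5 × 10^-5) = 4.824
Henderson–Hasselbalch with mole ratio 0.0442/0.24: pH = 4.824 + (-0.735)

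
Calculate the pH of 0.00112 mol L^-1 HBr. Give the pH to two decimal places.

HBr is a strong acid and dissociates completely, so [H+] = 0.00112 M.
pH = -log(0.00112) = 2.95

pH = 2.95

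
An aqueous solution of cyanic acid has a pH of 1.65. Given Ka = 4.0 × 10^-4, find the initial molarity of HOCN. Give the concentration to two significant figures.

C₀ = 1.3 M

[H+] = 10^(-1.65) = 2.24 × 10^-2 M = x
Ka = x²/(C₀ − x) ⇒ C₀ = x + x²/Ka
C₀ = 2.24 × 10^-2 + (2.24 × 10^-2)²/(4.0 × 10^-4) = 1.28 M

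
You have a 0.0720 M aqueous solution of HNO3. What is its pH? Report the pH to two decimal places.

HNO3 is a strong acid and dissociates completely, so [H+] = 0.0720 M.
pH = -log(0.072) = 1.14

pH = 1.14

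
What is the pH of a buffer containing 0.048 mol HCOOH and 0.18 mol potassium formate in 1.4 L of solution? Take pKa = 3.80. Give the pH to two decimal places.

pH = 4.37

pH = pKa + log([A⁻]/[HA]) = 3.80 + log(0.18/0.048)
pH = 3.80 + (+0.574) = 4.37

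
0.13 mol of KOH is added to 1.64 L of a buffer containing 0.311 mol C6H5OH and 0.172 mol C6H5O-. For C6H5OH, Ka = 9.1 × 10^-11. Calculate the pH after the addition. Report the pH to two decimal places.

OH- converts C6H5OH to C6H5O-: C6H5OH → 0.181 mol, C6H5O- → 0.302 mol.
pKa = −log(9.1 × 10^-11) = 10.041
pH = pKa + log([A⁻]/[HA]) = 10.041 + log(0.302/0.181) = 10.041 +0.222

pH = 10.26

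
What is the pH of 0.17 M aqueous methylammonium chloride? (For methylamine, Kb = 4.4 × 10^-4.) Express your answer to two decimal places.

CH3NH3+ is the conjugate acid of the weak base CH3NH2.
Ka = Kw/Kb = 1.0×10^-14 / 4.4 × 10^-4 = 2.27 × 10^-11
Ka = [H+]²/(0.17 − [H+]) = 2.27 × 10^-11
Neglecting [H+] in the denominator: [H+] = √(2.27 × 10^-11 × 0.17) = 1.96 × 10^-6 M
pH = −log(1.96 × 10^-6) = 5.71

pH = 5.71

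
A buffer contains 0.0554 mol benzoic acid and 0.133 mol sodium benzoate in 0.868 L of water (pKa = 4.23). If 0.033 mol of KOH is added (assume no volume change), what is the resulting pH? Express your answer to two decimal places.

pH = 5.10

After neutralization: n(C6H5COOH) = 0.0224 mol, n(C6H5COO-) = 0.166 mol.
Henderson–Hasselbalch with mole ratio 0.166/0.0224: pH = 4.23 + (+0.870)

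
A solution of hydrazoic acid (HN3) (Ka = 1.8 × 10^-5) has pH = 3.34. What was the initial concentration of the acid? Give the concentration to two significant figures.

C₀ = 1.2 × 10^-2 M

[H+] = 10^(-3.34) = 4.57 × 10^-4 M = x
Ka = x²/(C₀ − x) ⇒ C₀ = x + x²/Ka
C₀ = 4.57 × 10^-4 + (4.57 × 10^-4)²/(1.8 × 10^-5) = 1.21 × 10^-2 M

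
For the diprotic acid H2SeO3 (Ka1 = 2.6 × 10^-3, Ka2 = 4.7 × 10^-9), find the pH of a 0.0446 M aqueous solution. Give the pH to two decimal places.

Ka1 ≫ Ka2, so treat the first dissociation as the only significant source of H+.
Ka1 = x²/(0.0446 − x) = 2.6 × 10^-3
Solving the quadratic: x = (−Ka1 + √(Ka1² + 4·Ka1·C₀))/2 = 9.55 × 10^-3 M
pH = −log(9.55 × 10^-3) = 2.02

pH = 2.02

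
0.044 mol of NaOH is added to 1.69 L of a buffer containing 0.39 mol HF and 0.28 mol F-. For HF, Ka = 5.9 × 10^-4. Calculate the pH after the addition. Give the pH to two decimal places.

pH = 3.20

After neutralization: n(HF) = 0.346 mol, n(F-) = 0.324 mol.
pKa = −log(5.9 × 10^-4) = 3.229
pH = pKa + log([A⁻]/[HA]) = 3.229 + log(0.324/0.346) = 3.229 -0.029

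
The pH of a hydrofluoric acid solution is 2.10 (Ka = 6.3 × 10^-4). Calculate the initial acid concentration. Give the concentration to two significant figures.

C₀ = 1.1 × 10^-1 M

[H+] = 10^(-2.10) = 7.94 × 10^-3 M = x
Ka = x²/(C₀ − x) ⇒ C₀ = x + x²/Ka
C₀ = 7.94 × 10^-3 + (7.94 × 10^-3)²/(6.3 × 10^-4) = 1.08 × 10^-1 M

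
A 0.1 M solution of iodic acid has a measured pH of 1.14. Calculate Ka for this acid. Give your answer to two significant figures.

[H+] = 10^(-1.14) = 7.24 × 10^-2 M
At equilibrium [HA] = 0.1 − 7.24 × 10^-2 = 2.76 × 10^-2 M
Ka = [H+][A-]/[HA] = (7.24 × 10^-2)² / 2.76 × 10^-2 = 1.9 × 10^-1

Ka = 1.9 × 10^-1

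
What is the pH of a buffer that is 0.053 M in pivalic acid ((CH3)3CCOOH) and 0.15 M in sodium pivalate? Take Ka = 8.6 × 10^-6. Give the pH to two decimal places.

pKa = −log(8.6 × 10^-6) = 5.066
Using pH = pKa + log([base]/[acid]) with [base]/[acid] = 0.15/0.053:
pH = 5.066 + (+0.452) = 5.52

pH = 5.52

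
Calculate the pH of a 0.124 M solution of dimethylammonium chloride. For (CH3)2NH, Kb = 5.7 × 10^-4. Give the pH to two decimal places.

pH = 5.83

(CH3)2NH2+ is the conjugate acid of the weak base (CH3)2NH.
Ka = Kw/Kb = 1.0×10^-14 / 5.7 × 10^-4 = 1.75 × 10^-11
Ka = [H+]²/(0.124 − [H+]) = 1.75 × 10^-11
Assume [H+] ≪ 0.124: [H+] ≈ √(1.75 × 10^-11 × 0.124) = 1.47 × 10^-6 M
([H+]/C₀ = 0.0012% < 5%, so the approximation holds.)
pH = −log(1.47 × 10^-6) = 5.83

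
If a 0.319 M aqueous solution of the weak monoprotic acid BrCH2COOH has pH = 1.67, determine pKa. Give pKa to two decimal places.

pKa = 2.81

[H+] = 10^(-1.67) = 2.14 × 10^-2 M
At equilibrium [HA] = 0.319 − 2.14 × 10^-2 = 2.98 × 10^-1 M
Ka = [H+][A-]/[HA] = (2.14 × 10^-2)² / 2.98 × 10^-1 = 1.54 × 10^-3
pKa = -log(1.54 × 10^-3) = 2.81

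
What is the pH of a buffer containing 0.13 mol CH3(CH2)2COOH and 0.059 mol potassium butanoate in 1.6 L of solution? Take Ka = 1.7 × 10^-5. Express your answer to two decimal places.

pH = 4.43

pKa = −log(1.7 × 10^-5) = 4.770
Henderson–Hasselbalch: pH = pKa + log([CH3(CH2)2COO-]/[CH3(CH2)2COOH]) = 4.770 + log(0.059/0.13)
pH = 4.770 + (-0.343) = 4.43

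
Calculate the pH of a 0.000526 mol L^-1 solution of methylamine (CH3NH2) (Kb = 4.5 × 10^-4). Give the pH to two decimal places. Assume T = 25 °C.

pH = 10.49

CH3NH2 + H2O ⇌ CH3NH3+ + OH-
Kb = [OH-]²/(0.000526 − [OH-]) = 4.5 × 10^-4
[OH-] is not negligible relative to C₀; solve [OH-]² + 0.00045·[OH-] − 2.37e-07 = 0.
[OH-] = (−Kb + √(Kb² + 4·Kb·C₀))/2 = 3.11 × 10^-4 M
pOH = −log(3.11 × 10^-4) = 3.51; pH = 14.00 − 3.51 = 10.49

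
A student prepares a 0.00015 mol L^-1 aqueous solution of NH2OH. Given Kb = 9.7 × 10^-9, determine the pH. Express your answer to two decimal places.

NH2OH + H2O ⇌ NH3OH+ + OH-
Kb = [OH-]²/(0.00015 − [OH-]) = 9.7 × 10^-9
Since Kb ≪ C₀, [OH-] ≈ √(Kb·C₀) = 1.21 × 10^-6 M.
([OH-]/C₀ = 0.8% < 5%, so the approximation holds.)
pOH = 5.92, so pH = 14.00 − pOH = 8.08

pH = 8.08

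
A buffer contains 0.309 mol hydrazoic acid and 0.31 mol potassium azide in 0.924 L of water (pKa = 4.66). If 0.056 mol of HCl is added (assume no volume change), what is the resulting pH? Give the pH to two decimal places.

pH = 4.50

After neutralization: n(HN3) = 0.365 mol, n(N3-) = 0.254 mol.
pH = pKa + log([A⁻]/[HA]) = 4.66 + log(0.254/0.365) = 4.66 -0.157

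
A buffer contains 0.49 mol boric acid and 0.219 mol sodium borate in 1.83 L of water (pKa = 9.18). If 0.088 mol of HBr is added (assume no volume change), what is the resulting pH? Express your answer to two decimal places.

pH = 8.54

After neutralization: n(B(OH)3) = 0.578 mol, n(B(OH)4-) = 0.131 mol.
pH = pKa + log([A⁻]/[HA]) = 9.18 + log(0.131/0.578) = 9.18 -0.645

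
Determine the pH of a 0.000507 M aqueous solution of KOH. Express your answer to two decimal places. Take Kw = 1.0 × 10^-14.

KOH is a strong base; [OH-] = 0.000507 M.
pOH = -log(0.000507) = 3.29
pH = 14.00 - 3.29 = 10.71

pH = 10.71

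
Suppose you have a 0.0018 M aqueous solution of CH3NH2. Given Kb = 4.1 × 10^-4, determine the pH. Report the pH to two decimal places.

CH3NH2 + H2O ⇌ CH3NH3+ + OH-
From the ICE table, Kb = x²/(0.0018 − x) = 4.1 × 10^-4.
The 5% rule fails; solving x² + Kb·x − Kb·C₀ = 0 exactly:
x = (−Kb + √(Kb² + 4·Kb·C₀))/2 = 6.78 × 10^-4 M
pOH = 3.17, so pH = 14.00 − pOH = 10.83

pH = 10.83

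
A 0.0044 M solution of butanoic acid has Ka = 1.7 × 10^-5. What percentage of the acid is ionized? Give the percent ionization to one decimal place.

CH3(CH2)2COOH ⇌ CH3(CH2)2COO- + H+; let x = [H+] at equilibrium.
Ka = x²/(C₀ − x); solving the quadratic gives x = 2.65 × 10^-4 M.
% ionization = x/C₀ × 100% = 2.65 × 10^-4/0.0044 × 100% = 6.0%

6.0%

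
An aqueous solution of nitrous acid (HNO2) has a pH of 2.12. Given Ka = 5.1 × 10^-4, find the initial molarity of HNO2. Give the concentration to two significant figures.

C₀ = 1.2 × 10^-1 M

[H+] = 10^(-2.12) = 7.59 × 10^-3 M = x
Ka = x²/(C₀ − x) ⇒ C₀ = x + x²/Ka
C₀ = 7.59 × 10^-3 + (7.59 × 10^-3)²/(5.1 × 10^-4) = 1.21 × 10^-1 M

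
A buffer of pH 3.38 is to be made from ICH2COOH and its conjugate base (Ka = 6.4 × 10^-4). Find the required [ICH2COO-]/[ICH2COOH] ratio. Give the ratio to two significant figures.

ratio = 1.5

pKa = -log(6.4 × 10^-4) = 3.194
pH = pKa + log(r) ⇒ log(r) = 3.38 − 3.194 = +0.186
r = [ICH2COO-]/[ICH2COOH] = 10^(+0.186) = 1.53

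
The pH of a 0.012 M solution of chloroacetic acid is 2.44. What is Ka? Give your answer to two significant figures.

[H+] = 10^(-2.44) = 3.63 × 10^-3 M
At equilibrium [HA] = 0.012 − 3.63 × 10^-3 = 8.37 × 10^-3 M
Ka = [H+][A-]/[HA] = (3.63 × 10^-3)² / 8.37 × 10^-3 = 1.6 × 10^-3

Ka = 1.6 × 10^-3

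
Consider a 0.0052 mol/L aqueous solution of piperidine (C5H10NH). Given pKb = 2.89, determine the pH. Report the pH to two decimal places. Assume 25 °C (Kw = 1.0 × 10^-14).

C5H10NH + H2O ⇌ C5H10NH2+ + OH-
Kb = 10^(−2.89) = 1.29 × 10^-3
Kb = [OH-]²/(0.0052 − [OH-]) = 1.29 × 10^-3
The 5% rule fails; solving [OH-]² + Kb·[OH-] − Kb·C₀ = 0 exactly:
[OH-] = [−0.00129 + √(0.00129² + 2.68e-05)]/2 = 2.02 × 10^-3 M
pOH = −log(2.02 × 10^-3) = 2.69; pH = 14.00 − 2.69 = 11.31

pH = 11.31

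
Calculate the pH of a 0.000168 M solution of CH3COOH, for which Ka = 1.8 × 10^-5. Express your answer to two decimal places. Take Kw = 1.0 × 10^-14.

CH3COOH ⇌ CH3COO- + H+
From the ICE table, Ka = x²/(0.000168 − x) = 1.8 × 10^-5.
x is not negligible relative to C₀; solve x² + 1.8e-05·x − 3.02e-09 = 0.
x = (−Ka + √(Ka² + 4·Ka·C₀))/2 = 4.67 × 10^-5 M
pH = −log(4.67 × 10^-5) = 4.33

pH = 4.33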